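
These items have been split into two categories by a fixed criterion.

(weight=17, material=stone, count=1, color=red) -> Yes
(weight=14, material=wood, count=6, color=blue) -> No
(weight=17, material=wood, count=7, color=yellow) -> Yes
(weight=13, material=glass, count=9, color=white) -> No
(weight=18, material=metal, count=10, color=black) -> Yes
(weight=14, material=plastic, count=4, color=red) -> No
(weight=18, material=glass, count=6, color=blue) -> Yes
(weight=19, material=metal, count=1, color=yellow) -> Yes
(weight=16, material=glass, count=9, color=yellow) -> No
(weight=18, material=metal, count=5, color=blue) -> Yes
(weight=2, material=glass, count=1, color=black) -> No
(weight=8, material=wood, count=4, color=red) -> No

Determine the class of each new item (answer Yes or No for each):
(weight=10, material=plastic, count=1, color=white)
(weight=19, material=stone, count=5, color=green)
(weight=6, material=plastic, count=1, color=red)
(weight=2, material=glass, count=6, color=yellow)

The simplest hypothesis consistent with all the labels is: weight ≥ 17.
(weight=10, material=plastic, count=1, color=white): No (weight = 10). (weight=19, material=stone, count=5, color=green): Yes (weight = 19). (weight=6, material=plastic, count=1, color=red): No (weight = 6). (weight=2, material=glass, count=6, color=yellow): No (weight = 2).

No, Yes, No, No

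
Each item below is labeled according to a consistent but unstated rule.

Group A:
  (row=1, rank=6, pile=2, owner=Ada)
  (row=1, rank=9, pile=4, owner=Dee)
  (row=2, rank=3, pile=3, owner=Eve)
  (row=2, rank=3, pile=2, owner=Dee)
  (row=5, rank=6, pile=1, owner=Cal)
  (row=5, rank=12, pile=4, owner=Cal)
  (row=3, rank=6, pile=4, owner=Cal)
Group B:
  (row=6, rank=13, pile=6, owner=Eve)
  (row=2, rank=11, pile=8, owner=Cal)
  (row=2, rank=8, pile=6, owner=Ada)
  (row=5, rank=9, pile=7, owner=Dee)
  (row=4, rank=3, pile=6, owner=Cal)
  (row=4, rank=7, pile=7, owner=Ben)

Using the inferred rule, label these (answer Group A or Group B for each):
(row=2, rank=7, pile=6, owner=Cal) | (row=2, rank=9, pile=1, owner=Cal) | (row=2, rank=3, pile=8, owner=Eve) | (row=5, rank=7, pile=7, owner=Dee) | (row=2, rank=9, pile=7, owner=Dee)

Group B, Group A, Group B, Group B, Group B

One predicate separates the groups cleanly: pile ≤ 4.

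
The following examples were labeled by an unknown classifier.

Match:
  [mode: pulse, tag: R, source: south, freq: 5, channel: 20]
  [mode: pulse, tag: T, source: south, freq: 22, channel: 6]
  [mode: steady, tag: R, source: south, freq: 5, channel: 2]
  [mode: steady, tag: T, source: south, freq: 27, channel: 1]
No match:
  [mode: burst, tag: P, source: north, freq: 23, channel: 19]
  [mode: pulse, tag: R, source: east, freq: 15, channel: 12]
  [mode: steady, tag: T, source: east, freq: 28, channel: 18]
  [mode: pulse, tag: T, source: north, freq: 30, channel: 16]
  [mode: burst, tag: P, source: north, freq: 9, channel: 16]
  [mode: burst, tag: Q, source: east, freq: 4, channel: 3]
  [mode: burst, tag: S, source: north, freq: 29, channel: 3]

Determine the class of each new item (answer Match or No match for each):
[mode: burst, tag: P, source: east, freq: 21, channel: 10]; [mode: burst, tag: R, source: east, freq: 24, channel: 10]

'Match' ⟺ source is south.
[mode: burst, tag: P, source: east, freq: 21, channel: 10]: source is east — does not satisfy this, so No match.
[mode: burst, tag: R, source: east, freq: 24, channel: 10]: source is east — does not satisfy this, so No match.

No match, No match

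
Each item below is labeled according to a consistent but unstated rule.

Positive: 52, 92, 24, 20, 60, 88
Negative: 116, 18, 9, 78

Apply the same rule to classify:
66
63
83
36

Negative, Negative, Negative, Positive

The distinguishing property — multiple of 4 AND at most 92 — holds for all the 'Positive' cases and none of the 'Negative' cases.
66: 66 = 4·16 + 2, 66 ≤ 92, does not fit → Negative.
63: 63 = 4·15 + 3, 63 ≤ 92, does not fit → Negative.
83: 83 = 4·20 + 3, 83 ≤ 92, does not fit → Negative.
36: 36 = 4·9, 36 ≤ 92, meets the rule → Positive.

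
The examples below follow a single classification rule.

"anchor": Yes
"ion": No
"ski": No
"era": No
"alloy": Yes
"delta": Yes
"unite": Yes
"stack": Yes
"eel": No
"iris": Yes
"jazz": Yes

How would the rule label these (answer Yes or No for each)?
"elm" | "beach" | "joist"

One predicate separates the groups cleanly: length ≥ 4.
"elm": length 3, does not satisfy this → No. "beach": length 5, satisfies this → Yes. "joist": length 5, satisfies this → Yes.

No, Yes, Yes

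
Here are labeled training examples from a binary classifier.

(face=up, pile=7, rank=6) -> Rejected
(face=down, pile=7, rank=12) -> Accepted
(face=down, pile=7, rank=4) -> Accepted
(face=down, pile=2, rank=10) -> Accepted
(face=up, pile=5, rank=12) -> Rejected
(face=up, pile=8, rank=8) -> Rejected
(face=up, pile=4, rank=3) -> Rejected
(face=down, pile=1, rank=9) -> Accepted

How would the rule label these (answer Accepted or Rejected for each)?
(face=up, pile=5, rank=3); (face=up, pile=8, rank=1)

Rejected, Rejected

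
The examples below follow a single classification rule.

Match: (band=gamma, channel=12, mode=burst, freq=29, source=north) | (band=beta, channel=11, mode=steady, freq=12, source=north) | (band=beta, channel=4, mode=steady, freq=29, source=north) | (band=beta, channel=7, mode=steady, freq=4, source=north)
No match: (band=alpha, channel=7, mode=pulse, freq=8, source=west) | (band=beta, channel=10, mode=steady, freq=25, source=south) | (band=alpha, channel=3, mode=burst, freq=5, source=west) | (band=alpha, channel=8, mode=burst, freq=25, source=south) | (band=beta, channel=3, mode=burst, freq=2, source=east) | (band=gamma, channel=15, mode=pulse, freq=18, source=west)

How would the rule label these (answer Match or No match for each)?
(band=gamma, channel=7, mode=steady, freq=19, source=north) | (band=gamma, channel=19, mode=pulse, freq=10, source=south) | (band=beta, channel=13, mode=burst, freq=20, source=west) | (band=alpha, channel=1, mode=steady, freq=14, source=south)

Match, No match, No match, No match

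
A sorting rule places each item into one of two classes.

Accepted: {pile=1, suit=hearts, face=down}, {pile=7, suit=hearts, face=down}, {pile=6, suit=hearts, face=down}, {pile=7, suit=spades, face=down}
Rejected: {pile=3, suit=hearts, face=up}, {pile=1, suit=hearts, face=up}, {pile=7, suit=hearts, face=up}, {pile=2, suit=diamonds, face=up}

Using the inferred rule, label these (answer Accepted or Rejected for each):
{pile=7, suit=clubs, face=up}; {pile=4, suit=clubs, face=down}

Rejected, Accepted

The classifier is using: face is down.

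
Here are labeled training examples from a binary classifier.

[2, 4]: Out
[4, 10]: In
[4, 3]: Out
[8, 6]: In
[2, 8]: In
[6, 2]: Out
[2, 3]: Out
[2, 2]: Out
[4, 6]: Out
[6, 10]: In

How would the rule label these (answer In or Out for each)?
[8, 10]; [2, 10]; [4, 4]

In, In, Out

The pattern is that an item is 'In' exactly when: max ≥ 8.
[8, 10] → max 10 → In.
[2, 10] → max 10 → In.
[4, 4] → max 4 → Out.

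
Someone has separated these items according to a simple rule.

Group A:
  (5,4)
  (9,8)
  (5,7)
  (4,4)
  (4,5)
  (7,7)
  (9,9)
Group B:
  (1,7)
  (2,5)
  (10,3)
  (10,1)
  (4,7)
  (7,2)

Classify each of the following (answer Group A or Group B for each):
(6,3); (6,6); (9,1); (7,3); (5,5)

The rule appears to be: |first − second| ≤ 2.
(6,3) → |6−3| = 3 → Group B.
(6,6) → |6−6| = 0 → Group A.
(9,1) → |9−1| = 8 → Group B.
(7,3) → |7−3| = 4 → Group B.
(5,5) → |5−5| = 0 → Group A.

Group B, Group A, Group B, Group B, Group A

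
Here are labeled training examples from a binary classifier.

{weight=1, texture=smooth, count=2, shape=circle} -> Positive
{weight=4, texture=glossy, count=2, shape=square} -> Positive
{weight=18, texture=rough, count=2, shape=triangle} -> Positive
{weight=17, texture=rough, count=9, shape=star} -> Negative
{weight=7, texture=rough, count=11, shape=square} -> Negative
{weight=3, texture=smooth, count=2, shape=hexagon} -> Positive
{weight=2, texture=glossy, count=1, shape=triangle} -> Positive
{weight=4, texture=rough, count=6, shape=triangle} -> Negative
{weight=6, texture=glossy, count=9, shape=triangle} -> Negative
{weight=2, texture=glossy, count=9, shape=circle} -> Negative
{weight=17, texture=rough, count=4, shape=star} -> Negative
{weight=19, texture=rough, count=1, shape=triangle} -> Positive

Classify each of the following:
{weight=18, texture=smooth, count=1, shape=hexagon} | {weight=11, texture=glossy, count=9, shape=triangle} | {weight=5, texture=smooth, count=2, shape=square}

Positive, Negative, Positive

Every 'Positive' example satisfies: count ≤ 2. None of the 'Negative' examples do.
{weight=18, texture=smooth, count=1, shape=hexagon} — count = 1, hence Positive. {weight=11, texture=glossy, count=9, shape=triangle} — count = 9, hence Negative. {weight=5, texture=smooth, count=2, shape=square} — count = 2, hence Positive.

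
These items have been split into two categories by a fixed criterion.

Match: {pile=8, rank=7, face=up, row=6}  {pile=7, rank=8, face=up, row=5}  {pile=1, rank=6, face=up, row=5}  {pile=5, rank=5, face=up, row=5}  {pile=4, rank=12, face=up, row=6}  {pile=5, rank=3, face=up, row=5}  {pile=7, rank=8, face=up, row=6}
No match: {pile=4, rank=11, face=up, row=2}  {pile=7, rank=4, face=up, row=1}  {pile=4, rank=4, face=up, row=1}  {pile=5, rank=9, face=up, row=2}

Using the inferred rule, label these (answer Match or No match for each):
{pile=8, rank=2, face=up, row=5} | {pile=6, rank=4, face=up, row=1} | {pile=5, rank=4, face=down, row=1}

Match, No match, No match

The rule appears to be: row ≥ 5.
{pile=8, rank=2, face=up, row=5} — row = 5, hence Match.
{pile=6, rank=4, face=up, row=1} — row = 1, hence No match.
{pile=5, rank=4, face=down, row=1} — row = 1, hence No match.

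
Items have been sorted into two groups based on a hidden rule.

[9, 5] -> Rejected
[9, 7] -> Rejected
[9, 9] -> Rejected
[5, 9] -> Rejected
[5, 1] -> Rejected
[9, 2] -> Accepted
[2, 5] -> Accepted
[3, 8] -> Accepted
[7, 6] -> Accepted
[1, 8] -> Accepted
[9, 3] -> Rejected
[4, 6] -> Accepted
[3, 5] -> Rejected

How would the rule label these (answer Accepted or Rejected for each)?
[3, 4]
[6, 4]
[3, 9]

Accepted, Accepted, Rejected

Rule: product is even. This holds for each 'Accepted' example and fails for each 'Rejected' one.
[3, 4]: Accepted (3·4 = 12). [6, 4]: Accepted (6·4 = 24). [3, 9]: Rejected (3·9 = 27).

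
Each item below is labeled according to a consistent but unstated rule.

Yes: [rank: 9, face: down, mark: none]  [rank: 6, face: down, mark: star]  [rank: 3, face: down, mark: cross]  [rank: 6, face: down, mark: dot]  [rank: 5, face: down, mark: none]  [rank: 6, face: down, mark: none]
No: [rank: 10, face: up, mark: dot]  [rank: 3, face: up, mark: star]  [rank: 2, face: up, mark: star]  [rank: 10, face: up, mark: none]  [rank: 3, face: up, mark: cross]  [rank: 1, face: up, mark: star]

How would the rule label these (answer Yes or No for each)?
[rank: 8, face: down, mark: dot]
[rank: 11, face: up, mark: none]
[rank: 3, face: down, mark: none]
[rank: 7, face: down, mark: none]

Yes, No, Yes, Yes

A rule that fits every label: face is down — true of each 'Yes' example, false of each 'No' one.
[rank: 8, face: down, mark: dot]: face is down, satisfies this → Yes.
[rank: 11, face: up, mark: none]: face is up, doesn't qualify → No.
[rank: 3, face: down, mark: none]: face is down, satisfies this → Yes.
[rank: 7, face: down, mark: none]: face is down, satisfies this → Yes.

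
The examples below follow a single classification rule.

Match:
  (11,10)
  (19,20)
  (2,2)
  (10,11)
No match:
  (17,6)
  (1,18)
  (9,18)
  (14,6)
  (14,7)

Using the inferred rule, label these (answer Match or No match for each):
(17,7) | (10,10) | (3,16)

The pattern is that an item is 'Match' exactly when: |first − second| ≤ 1.
(17,7): |17−7| = 10, fails this test → No match.
(10,10): |10−10| = 0, meets the rule → Match.
(3,16): |3−16| = 13, fails this test → No match.

No match, Match, No match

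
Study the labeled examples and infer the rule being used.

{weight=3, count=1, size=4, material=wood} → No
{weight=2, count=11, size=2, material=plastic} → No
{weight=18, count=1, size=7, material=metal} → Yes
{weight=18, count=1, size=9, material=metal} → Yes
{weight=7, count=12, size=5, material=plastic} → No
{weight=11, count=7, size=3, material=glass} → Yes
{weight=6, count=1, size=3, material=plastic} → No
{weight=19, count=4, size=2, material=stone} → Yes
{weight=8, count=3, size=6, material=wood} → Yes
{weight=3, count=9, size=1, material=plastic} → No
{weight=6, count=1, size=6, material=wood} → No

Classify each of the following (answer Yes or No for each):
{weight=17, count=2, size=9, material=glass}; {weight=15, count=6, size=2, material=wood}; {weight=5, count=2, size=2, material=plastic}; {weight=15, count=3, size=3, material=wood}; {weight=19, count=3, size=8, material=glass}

The common property of the 'Yes' items is: weight ≥ 8. No 'No' item has it.
{weight=17, count=2, size=9, material=glass} — weight = 17, hence Yes. {weight=15, count=6, size=2, material=wood} — weight = 15, hence Yes. {weight=5, count=2, size=2, material=plastic} — weight = 5, hence No. {weight=15, count=3, size=3, material=wood} — weight = 15, hence Yes. {weight=19, count=3, size=8, material=glass} — weight = 19, hence Yes.

Yes, Yes, No, Yes, Yes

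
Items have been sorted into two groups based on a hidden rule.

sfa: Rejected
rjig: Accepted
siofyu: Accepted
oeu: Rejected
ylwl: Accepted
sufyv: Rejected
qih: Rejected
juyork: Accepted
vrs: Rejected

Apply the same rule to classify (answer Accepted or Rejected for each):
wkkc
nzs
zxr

Accepted, Rejected, Rejected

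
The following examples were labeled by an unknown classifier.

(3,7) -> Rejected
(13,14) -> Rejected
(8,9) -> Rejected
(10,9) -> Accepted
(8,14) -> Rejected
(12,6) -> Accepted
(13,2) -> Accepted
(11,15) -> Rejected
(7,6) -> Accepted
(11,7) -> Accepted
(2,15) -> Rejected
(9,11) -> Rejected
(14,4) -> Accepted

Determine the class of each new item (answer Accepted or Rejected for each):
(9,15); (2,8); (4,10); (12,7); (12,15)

Rejected, Rejected, Rejected, Accepted, Rejected

All 'Accepted' examples share one property — first > second — and every 'Rejected' example lacks it.
(9,15): 9 < 15 — lacks this property, so Rejected. (2,8): 2 < 8 — lacks this property, so Rejected. (4,10): 4 < 10 — lacks this property, so Rejected. (12,7): 12 > 7 — passes, so Accepted. (12,15): 12 < 15 — lacks this property, so Rejected.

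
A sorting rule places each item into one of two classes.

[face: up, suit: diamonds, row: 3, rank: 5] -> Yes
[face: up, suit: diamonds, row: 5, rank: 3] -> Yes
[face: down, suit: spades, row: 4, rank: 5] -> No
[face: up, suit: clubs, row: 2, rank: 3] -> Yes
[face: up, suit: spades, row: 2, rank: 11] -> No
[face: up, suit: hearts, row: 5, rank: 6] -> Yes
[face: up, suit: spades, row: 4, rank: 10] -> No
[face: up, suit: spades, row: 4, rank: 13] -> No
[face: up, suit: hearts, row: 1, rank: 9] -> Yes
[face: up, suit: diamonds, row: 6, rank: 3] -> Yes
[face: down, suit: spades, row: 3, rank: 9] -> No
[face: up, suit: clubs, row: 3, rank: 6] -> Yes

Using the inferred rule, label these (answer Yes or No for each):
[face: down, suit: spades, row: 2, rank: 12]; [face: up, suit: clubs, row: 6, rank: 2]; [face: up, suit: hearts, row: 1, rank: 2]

Looking at the examples, the only property every 'Yes' case has and every 'No' case lacks is: suit is not spades.
No: [face: down, suit: spades, row: 2, rank: 12], since suit is spades.
Yes: [face: up, suit: clubs, row: 6, rank: 2], since suit is clubs.
Yes: [face: up, suit: hearts, row: 1, rank: 2], since suit is hearts.

No, Yes, Yes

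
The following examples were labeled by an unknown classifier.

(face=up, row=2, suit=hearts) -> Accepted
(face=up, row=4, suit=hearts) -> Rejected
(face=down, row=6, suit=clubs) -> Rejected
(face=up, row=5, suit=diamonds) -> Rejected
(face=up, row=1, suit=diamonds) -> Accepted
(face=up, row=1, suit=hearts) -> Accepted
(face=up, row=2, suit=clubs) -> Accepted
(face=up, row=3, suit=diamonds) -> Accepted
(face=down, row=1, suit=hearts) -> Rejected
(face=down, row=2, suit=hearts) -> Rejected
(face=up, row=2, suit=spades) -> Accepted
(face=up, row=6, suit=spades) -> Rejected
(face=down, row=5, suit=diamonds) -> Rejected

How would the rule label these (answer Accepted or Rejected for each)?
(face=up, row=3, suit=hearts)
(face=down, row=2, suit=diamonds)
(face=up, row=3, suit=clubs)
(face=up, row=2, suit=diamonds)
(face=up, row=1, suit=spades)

Accepted, Rejected, Accepted, Accepted, Accepted

All 'Accepted' examples share one property — face is up AND row ≤ 3 — and every 'Rejected' example lacks it.
(face=up, row=3, suit=hearts): Accepted (face is up, row = 3).
(face=down, row=2, suit=diamonds): Rejected (face is down, row = 2).
(face=up, row=3, suit=clubs): Accepted (face is up, row = 3).
(face=up, row=2, suit=diamonds): Accepted (face is up, row = 2).
(face=up, row=1, suit=spades): Accepted (face is up, row = 1).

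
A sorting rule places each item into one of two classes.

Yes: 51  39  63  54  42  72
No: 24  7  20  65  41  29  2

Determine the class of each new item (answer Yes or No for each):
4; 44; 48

No, No, Yes

The pattern is that an item is 'Yes' exactly when: multiple of 3 AND at least 29.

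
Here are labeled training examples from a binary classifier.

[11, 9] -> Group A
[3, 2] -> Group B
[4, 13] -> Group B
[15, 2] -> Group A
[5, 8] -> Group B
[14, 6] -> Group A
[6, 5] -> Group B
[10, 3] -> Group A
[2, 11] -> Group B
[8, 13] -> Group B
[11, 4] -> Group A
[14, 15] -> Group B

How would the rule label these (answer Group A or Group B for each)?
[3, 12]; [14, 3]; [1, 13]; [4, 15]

Group B, Group A, Group B, Group B

'Group A' ⟺ first > second AND sum ≥ 13.
[3, 12]: 3 < 12, 3+12 = 15, does not fit → Group B.
[14, 3]: 14 > 3, 14+3 = 17, fits → Group A.
[1, 13]: 1 < 13, 1+13 = 14, does not fit → Group B.
[4, 15]: 4 < 15, 4+15 = 19, does not fit → Group B.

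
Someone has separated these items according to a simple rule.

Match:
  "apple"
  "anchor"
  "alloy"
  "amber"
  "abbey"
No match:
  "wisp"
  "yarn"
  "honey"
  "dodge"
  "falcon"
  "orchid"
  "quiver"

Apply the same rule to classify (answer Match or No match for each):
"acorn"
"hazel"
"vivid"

Checking candidate rules against both groups, what survives is: starts with 'a'.
"acorn": Match (starts with 'a'). "hazel": No match (starts with 'h'). "vivid": No match (starts with 'v').

Match, No match, No match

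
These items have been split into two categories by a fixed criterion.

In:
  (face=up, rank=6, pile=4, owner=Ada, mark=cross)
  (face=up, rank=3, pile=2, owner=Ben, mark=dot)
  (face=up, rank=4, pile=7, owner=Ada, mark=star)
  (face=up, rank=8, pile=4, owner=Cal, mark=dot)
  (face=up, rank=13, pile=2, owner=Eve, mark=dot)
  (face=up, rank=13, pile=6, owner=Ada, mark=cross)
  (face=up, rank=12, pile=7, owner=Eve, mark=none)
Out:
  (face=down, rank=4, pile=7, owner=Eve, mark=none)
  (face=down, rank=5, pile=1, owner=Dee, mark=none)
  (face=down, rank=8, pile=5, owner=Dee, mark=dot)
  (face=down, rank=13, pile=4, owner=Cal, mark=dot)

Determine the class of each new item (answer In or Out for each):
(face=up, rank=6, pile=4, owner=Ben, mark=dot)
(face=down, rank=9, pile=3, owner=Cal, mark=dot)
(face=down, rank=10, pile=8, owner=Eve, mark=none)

Every 'In' example satisfies: face is up. None of the 'Out' examples do.
(face=up, rank=6, pile=4, owner=Ben, mark=dot) — face is up, hence In. (face=down, rank=9, pile=3, owner=Cal, mark=dot) — face is down, hence Out. (face=down, rank=10, pile=8, owner=Eve, mark=none) — face is down, hence Out.

In, Out, Out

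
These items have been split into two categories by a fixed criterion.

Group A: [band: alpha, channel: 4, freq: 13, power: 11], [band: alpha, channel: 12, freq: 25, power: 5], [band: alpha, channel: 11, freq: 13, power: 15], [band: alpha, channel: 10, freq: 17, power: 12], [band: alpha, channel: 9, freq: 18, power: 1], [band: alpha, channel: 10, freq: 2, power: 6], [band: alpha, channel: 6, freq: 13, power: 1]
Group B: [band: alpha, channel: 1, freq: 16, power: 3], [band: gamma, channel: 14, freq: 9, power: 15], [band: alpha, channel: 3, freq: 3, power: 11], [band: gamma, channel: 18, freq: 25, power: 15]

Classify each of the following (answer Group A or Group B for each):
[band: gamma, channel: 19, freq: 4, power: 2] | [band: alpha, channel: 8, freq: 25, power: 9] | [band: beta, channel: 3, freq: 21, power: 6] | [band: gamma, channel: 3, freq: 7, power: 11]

Group B, Group A, Group B, Group B

The distinguishing property — band is alpha AND channel ≥ 4 — holds for all the 'Group A' cases and none of the 'Group B' cases.
[band: gamma, channel: 19, freq: 4, power: 2]: band is gamma, channel = 19 — does not pass, so Group B.
[band: alpha, channel: 8, freq: 25, power: 9]: band is alpha, channel = 8 — meets the rule, so Group A.
[band: beta, channel: 3, freq: 21, power: 6]: band is beta, channel = 3 — does not pass, so Group B.
[band: gamma, channel: 3, freq: 7, power: 11]: band is gamma, channel = 3 — does not pass, so Group B.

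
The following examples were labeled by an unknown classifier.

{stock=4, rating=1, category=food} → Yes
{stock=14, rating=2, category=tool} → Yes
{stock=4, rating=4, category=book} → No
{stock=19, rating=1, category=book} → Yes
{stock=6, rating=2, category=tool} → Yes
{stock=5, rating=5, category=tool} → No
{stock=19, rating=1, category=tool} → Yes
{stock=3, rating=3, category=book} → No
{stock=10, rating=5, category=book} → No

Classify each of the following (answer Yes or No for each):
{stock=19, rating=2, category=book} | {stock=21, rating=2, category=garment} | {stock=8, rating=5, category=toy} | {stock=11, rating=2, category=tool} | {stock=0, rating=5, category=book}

One predicate separates the groups cleanly: rating ≤ 2.
{stock=19, rating=2, category=book} — rating = 2, hence Yes.
{stock=21, rating=2, category=garment} — rating = 2, hence Yes.
{stock=8, rating=5, category=toy} — rating = 5, hence No.
{stock=11, rating=2, category=tool} — rating = 2, hence Yes.
{stock=0, rating=5, category=book} — rating = 5, hence No.

Yes, Yes, No, Yes, No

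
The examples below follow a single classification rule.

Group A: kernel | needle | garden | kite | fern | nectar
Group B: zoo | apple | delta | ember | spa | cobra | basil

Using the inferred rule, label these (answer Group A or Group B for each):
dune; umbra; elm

Comparing the two groups points to one rule — even length.
dune: length 4 — checks out, so Group A.
umbra: length 5 — does not satisfy this, so Group B.
elm: length 3 — does not satisfy this, so Group B.

Group A, Group B, Group B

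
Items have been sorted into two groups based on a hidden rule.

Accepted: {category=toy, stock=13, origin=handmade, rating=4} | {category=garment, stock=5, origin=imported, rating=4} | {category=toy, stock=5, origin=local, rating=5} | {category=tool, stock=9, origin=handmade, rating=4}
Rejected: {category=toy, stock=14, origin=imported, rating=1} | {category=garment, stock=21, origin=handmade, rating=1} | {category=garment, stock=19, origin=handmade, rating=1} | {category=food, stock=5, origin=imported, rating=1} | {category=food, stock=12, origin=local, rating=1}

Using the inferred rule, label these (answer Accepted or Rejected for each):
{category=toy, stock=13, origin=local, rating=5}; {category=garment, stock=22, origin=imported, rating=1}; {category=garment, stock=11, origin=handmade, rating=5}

'Accepted' ⟺ rating ≥ 4.
{category=toy, stock=13, origin=local, rating=5}: rating = 5, meets the rule → Accepted. {category=garment, stock=22, origin=imported, rating=1}: rating = 1, does not satisfy this → Rejected. {category=garment, stock=11, origin=handmade, rating=5}: rating = 5, meets the rule → Accepted.

Accepted, Rejected, Accepted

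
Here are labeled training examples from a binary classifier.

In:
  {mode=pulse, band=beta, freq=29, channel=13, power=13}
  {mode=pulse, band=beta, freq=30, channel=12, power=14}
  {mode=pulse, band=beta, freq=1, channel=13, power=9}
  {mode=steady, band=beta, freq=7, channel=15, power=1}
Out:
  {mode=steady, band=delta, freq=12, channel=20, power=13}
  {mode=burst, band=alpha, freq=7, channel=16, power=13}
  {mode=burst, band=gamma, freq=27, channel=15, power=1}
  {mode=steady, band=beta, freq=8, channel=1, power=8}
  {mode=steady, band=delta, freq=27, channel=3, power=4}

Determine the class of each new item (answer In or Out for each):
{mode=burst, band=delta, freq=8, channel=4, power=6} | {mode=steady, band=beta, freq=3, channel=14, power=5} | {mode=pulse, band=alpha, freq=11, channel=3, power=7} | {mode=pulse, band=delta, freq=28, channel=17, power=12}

Rule: band is beta AND channel ≥ 3. This holds for each 'In' example and fails for each 'Out' one.
{mode=burst, band=delta, freq=8, channel=4, power=6}: band is delta, channel = 4, fails the rule → Out. {mode=steady, band=beta, freq=3, channel=14, power=5}: band is beta, channel = 14, has this property → In. {mode=pulse, band=alpha, freq=11, channel=3, power=7}: band is alpha, channel = 3, fails the rule → Out. {mode=pulse, band=delta, freq=28, channel=17, power=12}: band is delta, channel = 17, fails the rule → Out.

Out, In, Out, Out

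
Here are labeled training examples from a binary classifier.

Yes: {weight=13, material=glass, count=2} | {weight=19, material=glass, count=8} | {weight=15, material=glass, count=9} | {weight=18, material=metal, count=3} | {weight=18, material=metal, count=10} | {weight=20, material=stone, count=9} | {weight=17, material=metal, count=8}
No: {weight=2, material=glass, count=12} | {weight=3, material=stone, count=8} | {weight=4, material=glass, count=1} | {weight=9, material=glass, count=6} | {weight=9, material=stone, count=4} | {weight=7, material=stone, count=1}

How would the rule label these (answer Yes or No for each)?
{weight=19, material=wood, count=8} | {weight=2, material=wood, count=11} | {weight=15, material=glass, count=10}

All 'Yes' examples share one property — weight ≥ 13 — and every 'No' example lacks it.

Yes, No, Yes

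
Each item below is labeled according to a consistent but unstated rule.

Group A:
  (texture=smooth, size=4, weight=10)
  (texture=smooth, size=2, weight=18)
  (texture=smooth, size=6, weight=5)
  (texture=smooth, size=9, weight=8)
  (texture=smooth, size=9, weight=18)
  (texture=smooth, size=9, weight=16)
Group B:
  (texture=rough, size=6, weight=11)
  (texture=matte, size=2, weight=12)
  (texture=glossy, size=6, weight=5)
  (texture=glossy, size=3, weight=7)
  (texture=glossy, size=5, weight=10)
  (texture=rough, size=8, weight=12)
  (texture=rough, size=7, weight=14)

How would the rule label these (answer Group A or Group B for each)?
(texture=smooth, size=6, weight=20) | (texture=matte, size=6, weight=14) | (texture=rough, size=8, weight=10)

Group A, Group B, Group B

Looking at the examples, the only property every 'Group A' case has and every 'Group B' case lacks is: texture is smooth.
(texture=smooth, size=6, weight=20) → texture is smooth → Group A. (texture=matte, size=6, weight=14) → texture is matte → Group B. (texture=rough, size=8, weight=10) → texture is rough → Group B.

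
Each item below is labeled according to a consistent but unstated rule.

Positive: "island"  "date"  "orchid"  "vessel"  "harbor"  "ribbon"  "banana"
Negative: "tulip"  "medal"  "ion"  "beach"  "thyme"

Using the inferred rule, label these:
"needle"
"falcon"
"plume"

Positive, Positive, Negative

Rule: even length. This holds for each 'Positive' example and fails for each 'Negative' one.
Positive: "needle", since length 6.
Positive: "falcon", since length 6.
Negative: "plume", since length 5.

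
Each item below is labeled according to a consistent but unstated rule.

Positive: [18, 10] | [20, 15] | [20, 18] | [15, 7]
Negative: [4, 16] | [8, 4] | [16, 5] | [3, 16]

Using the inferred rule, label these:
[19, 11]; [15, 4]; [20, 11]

Positive, Negative, Positive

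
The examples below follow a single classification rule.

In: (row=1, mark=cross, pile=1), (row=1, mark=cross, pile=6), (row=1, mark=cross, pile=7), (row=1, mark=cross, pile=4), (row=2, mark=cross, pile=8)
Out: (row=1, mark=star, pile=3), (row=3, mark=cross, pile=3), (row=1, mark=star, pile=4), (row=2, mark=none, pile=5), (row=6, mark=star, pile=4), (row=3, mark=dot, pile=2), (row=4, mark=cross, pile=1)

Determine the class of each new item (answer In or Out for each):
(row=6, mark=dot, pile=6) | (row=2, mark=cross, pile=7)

Every 'In' example satisfies: mark is cross AND row ≤ 2. None of the 'Out' examples do.
(row=6, mark=dot, pile=6): Out (mark is dot, row = 6). (row=2, mark=cross, pile=7): In (mark is cross, row = 2).

Out, In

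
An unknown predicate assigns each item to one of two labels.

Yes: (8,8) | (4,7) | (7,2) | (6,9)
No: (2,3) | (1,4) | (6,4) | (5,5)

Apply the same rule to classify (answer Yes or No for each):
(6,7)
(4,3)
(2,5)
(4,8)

Yes, No, No, Yes

Rule: max ≥ 7. This holds for each 'Yes' example and fails for each 'No' one.
(6,7): Yes (max 7).
(4,3): No (max 4).
(2,5): No (max 5).
(4,8): Yes (max 8).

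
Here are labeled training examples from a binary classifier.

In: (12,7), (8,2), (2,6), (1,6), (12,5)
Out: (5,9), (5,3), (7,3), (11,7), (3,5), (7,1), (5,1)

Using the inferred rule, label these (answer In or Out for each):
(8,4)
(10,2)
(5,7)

In, In, Out

The distinguishing property — product is even — holds for all the 'In' cases and none of the 'Out' cases.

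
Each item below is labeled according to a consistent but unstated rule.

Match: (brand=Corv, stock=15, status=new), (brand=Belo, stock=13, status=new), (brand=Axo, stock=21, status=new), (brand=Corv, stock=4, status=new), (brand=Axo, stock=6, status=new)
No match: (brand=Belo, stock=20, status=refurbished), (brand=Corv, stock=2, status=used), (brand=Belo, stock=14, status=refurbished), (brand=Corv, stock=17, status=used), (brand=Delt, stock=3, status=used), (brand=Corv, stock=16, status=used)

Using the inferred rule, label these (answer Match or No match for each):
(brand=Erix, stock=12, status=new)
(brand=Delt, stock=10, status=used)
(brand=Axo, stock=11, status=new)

Match, No match, Match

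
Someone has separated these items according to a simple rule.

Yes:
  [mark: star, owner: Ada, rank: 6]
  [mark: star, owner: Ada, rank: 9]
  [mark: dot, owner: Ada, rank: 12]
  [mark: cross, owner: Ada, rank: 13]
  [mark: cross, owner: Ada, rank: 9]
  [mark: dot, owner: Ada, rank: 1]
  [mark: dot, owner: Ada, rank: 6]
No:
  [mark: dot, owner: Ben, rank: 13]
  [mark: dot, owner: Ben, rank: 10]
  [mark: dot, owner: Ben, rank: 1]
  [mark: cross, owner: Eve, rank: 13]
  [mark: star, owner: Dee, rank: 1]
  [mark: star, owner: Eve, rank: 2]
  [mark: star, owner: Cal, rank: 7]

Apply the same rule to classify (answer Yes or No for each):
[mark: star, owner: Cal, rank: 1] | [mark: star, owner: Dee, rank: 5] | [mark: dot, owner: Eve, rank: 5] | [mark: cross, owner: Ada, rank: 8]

No, No, No, Yes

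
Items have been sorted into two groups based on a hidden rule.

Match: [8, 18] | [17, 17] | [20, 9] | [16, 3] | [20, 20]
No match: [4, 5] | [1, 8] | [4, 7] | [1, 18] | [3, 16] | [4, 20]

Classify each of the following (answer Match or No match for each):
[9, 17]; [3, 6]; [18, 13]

The simplest hypothesis consistent with all the labels is: first ≥ 5.

Match, No match, Match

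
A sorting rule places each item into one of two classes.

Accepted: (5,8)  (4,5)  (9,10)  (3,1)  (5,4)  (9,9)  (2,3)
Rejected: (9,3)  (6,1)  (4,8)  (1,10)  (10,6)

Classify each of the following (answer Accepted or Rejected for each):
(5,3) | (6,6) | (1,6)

Accepted, Accepted, Rejected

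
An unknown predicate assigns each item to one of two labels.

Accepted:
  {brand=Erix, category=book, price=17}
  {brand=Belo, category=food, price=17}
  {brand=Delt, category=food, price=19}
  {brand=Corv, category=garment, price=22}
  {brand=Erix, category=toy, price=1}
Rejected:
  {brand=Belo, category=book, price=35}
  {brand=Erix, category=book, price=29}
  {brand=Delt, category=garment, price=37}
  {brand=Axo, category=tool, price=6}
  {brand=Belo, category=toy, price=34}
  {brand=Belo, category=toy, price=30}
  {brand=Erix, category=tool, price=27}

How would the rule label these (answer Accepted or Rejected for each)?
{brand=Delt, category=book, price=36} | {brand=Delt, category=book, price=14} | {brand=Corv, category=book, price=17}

Rejected, Accepted, Accepted

Rule: price ≠ 6 AND price ≤ 22. This holds for each 'Accepted' example and fails for each 'Rejected' one.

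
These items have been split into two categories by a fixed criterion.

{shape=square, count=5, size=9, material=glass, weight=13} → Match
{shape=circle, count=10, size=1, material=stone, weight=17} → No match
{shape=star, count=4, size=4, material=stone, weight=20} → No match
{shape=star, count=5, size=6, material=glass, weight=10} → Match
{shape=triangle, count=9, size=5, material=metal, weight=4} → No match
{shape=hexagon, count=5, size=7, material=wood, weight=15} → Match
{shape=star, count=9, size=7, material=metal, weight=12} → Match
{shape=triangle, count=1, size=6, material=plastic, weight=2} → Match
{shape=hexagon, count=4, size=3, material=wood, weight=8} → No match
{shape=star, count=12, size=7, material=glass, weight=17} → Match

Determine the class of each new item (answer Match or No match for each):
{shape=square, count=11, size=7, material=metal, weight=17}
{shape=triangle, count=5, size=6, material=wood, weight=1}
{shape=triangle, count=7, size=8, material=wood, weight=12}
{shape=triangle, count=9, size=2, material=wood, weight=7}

Match, Match, Match, No match

The distinguishing property — size ≥ 6 — holds for all the 'Match' cases and none of the 'No match' cases.
{shape=square, count=11, size=7, material=metal, weight=17}: size = 7 — has this property, so Match.
{shape=triangle, count=5, size=6, material=wood, weight=1}: size = 6 — has this property, so Match.
{shape=triangle, count=7, size=8, material=wood, weight=12}: size = 8 — has this property, so Match.
{shape=triangle, count=9, size=2, material=wood, weight=7}: size = 2 — does not fit, so No match.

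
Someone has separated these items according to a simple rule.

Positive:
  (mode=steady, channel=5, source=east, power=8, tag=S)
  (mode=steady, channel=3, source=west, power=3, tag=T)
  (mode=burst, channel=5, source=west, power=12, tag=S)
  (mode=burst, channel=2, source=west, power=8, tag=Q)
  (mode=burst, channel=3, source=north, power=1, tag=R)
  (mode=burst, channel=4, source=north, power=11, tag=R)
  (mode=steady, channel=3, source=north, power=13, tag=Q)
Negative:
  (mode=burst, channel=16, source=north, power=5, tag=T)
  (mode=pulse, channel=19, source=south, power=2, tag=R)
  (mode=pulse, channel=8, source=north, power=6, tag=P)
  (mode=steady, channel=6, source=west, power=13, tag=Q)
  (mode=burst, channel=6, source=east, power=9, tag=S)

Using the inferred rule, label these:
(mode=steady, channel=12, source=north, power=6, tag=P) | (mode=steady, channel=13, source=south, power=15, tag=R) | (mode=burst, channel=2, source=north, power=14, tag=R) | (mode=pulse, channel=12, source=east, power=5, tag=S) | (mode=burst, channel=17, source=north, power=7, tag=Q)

Negative, Negative, Positive, Negative, Negative

Rule: channel ≤ 5. This holds for each 'Positive' example and fails for each 'Negative' one.
(mode=steady, channel=12, source=north, power=6, tag=P): Negative (channel = 12).
(mode=steady, channel=13, source=south, power=15, tag=R): Negative (channel = 13).
(mode=burst, channel=2, source=north, power=14, tag=R): Positive (channel = 2).
(mode=pulse, channel=12, source=east, power=5, tag=S): Negative (channel = 12).
(mode=burst, channel=17, source=north, power=7, tag=Q): Negative (channel = 17).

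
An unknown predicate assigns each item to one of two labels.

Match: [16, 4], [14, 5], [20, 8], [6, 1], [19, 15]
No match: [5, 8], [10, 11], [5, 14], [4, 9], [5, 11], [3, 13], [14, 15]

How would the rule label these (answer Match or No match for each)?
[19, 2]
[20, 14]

Match, Match

'Match' ⟺ first > second.
[19, 2]: Match (19 > 2). [20, 14]: Match (20 > 14).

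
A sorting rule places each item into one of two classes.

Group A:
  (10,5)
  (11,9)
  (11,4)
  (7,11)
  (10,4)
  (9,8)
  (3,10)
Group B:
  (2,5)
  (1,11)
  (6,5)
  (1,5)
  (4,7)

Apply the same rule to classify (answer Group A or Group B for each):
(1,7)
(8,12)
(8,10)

Rule: sum ≥ 13. This holds for each 'Group A' example and fails for each 'Group B' one.

Group B, Group A, Group A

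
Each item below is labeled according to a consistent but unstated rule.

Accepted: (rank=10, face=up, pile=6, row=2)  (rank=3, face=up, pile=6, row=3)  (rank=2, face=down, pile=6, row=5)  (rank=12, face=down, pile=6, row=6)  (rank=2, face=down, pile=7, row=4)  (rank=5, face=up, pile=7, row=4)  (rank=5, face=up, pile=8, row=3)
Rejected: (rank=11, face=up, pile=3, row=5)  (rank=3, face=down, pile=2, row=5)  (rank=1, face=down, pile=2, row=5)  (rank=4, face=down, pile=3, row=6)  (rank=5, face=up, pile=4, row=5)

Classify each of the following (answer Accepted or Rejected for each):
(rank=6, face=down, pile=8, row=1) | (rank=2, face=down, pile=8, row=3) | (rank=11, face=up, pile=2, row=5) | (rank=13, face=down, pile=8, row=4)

Accepted, Accepted, Rejected, Accepted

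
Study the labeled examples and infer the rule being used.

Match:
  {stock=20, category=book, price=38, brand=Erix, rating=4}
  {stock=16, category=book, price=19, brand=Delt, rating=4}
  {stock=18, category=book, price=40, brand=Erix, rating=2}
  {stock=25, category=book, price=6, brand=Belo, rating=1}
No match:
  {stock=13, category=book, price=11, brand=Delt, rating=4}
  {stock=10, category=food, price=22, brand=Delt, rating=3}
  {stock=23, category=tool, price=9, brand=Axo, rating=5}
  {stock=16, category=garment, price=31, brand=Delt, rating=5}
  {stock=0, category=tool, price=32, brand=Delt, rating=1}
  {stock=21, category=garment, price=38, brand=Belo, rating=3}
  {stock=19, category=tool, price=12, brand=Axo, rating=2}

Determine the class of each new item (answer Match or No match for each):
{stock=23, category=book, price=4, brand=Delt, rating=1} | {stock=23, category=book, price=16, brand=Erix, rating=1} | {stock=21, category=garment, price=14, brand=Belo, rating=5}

Match, Match, No match

Rule: category is book AND stock ≥ 16. This holds for each 'Match' example and fails for each 'No match' one.
{stock=23, category=book, price=4, brand=Delt, rating=1}: Match (category is book, stock = 23). {stock=23, category=book, price=16, brand=Erix, rating=1}: Match (category is book, stock = 23). {stock=21, category=garment, price=14, brand=Belo, rating=5}: No match (category is garment, stock = 21).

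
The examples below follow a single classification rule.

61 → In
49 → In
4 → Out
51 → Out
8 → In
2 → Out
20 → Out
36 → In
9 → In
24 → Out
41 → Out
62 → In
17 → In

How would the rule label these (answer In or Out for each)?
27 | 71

In, In

The distinguishing property — digit sum ≥ 7 — holds for all the 'In' cases and none of the 'Out' cases.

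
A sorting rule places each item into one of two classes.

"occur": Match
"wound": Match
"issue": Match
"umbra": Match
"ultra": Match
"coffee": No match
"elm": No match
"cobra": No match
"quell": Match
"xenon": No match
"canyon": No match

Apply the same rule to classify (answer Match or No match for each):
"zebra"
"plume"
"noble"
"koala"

No match, Match, No match, No match

The rule appears to be: contains 'u'.
"zebra": no 'u' — fails the rule, so No match. "plume": has 'u' — passes, so Match. "noble": no 'u' — fails the rule, so No match. "koala": no 'u' — fails the rule, so No match.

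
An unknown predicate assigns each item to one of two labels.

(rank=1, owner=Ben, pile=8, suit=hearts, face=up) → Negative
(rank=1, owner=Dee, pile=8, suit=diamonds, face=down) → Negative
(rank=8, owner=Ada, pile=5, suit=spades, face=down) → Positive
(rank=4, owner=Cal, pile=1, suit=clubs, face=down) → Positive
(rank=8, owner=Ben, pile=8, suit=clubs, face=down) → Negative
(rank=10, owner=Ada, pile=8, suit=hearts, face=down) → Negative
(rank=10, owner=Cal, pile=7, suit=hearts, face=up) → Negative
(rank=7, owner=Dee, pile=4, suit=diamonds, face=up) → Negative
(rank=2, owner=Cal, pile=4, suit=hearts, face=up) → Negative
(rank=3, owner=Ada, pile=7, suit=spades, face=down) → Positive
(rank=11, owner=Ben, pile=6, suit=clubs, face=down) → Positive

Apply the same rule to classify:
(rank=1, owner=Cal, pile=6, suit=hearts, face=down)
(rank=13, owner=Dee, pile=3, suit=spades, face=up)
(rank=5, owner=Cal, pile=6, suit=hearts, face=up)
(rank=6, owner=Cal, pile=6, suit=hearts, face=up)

A rule that fits every label: face is down AND pile ≤ 7 — true of each 'Positive' example, false of each 'Negative' one.
Positive: (rank=1, owner=Cal, pile=6, suit=hearts, face=down), since face is down, pile = 6. Negative: (rank=13, owner=Dee, pile=3, suit=spades, face=up), since face is up, pile = 3. Negative: (rank=5, owner=Cal, pile=6, suit=hearts, face=up), since face is up, pile = 6. Negative: (rank=6, owner=Cal, pile=6, suit=hearts, face=up), since face is up, pile = 6.

Positive, Negative, Negative, Negative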